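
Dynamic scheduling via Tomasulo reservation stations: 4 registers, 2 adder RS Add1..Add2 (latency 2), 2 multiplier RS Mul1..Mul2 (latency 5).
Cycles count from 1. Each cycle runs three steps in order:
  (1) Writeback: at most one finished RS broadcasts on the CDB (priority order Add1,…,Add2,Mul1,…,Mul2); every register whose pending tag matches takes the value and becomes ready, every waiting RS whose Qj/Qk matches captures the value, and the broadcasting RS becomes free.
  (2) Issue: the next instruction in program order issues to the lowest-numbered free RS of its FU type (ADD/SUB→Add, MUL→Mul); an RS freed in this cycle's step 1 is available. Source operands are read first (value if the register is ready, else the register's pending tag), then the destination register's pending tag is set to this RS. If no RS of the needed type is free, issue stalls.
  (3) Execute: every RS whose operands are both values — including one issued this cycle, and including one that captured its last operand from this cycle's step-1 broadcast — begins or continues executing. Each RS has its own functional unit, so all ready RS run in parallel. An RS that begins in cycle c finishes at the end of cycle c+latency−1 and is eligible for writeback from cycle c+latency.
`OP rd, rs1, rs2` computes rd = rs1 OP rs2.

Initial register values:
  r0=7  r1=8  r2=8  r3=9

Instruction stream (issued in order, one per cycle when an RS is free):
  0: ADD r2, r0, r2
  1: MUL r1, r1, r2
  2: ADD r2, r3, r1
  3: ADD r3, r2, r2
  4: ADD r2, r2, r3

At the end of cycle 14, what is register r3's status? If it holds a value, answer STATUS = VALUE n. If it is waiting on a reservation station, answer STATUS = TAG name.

STATUS = VALUE 258

  c1: issue ADD r2<-Add1  regs: r0:7,r1:8,r2:Add1,r3:9
  c2: issue MUL r1<-Mul1  regs: r0:7,r1:Mul1,r2:Add1,r3:9
  c3: CDB Add1=15; issue ADD r2<-Add1  regs: r0:7,r1:Mul1,r2:Add1,r3:9
  c4: issue ADD r3<-Add2  regs: r0:7,r1:Mul1,r2:Add1,r3:Add2
  c5: stall  regs: r0:7,r1:Mul1,r2:Add1,r3:Add2
  c6: stall  regs: r0:7,r1:Mul1,r2:Add1,r3:Add2
  c7: stall  regs: r0:7,r1:Mul1,r2:Add1,r3:Add2
  c8: CDB Mul1=120; stall  regs: r0:7,r1:120,r2:Add1,r3:Add2
  c9: stall  regs: r0:7,r1:120,r2:Add1,r3:Add2
  c10: CDB Add1=129; issue ADD r2<-Add1  regs: r0:7,r1:120,r2:Add1,r3:Add2
  c11: -  regs: r0:7,r1:120,r2:Add1,r3:Add2
  c12: CDB Add2=258  regs: r0:7,r1:120,r2:Add1,r3:258
  c13: -  regs: r0:7,r1:120,r2:Add1,r3:258
  c14: CDB Add1=387  regs: r0:7,r1:120,r2:387,r3:258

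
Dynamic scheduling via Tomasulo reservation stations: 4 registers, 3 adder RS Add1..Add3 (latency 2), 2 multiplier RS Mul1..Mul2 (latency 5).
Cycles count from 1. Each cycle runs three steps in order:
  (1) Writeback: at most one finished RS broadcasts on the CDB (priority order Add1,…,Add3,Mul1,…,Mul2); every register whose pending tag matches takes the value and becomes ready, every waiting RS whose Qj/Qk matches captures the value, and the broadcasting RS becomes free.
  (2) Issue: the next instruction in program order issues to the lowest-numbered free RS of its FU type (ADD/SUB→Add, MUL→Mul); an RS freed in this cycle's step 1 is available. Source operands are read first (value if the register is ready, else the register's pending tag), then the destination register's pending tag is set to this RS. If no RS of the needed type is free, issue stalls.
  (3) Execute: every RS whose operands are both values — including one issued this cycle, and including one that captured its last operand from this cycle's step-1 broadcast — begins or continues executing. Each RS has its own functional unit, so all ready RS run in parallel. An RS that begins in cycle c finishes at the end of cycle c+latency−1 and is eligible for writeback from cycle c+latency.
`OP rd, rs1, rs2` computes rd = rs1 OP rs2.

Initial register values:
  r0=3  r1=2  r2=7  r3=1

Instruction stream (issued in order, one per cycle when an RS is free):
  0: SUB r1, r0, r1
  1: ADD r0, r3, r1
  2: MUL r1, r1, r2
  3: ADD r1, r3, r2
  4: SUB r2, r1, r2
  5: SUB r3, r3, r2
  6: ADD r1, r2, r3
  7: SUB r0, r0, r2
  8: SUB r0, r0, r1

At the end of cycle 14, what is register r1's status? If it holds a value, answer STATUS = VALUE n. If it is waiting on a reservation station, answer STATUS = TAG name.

STATUS = VALUE 1

cycle 1: issue SUB r1<-Add1 // r0:3,r1:Add1,r2:7,r3:1
cycle 2: issue ADD r0<-Add2 // r0:Add2,r1:Add1,r2:7,r3:1
cycle 3: CDB Add1=1; issue MUL r1<-Mul1 // r0:Add2,r1:Mul1,r2:7,r3:1
cycle 4: issue ADD r1<-Add1 // r0:Add2,r1:Add1,r2:7,r3:1
cycle 5: CDB Add2=2; issue SUB r2<-Add2 // r0:2,r1:Add1,r2:Add2,r3:1
cycle 6: CDB Add1=8; issue SUB r3<-Add1 // r0:2,r1:8,r2:Add2,r3:Add1
cycle 7: issue ADD r1<-Add3 // r0:2,r1:Add3,r2:Add2,r3:Add1
cycle 8: CDB Add2=1; issue SUB r0<-Add2 // r0:Add2,r1:Add3,r2:1,r3:Add1
cycle 9: CDB Mul1=7; stall // r0:Add2,r1:Add3,r2:1,r3:Add1
cycle 10: CDB Add1=0; issue SUB r0<-Add1 // r0:Add1,r1:Add3,r2:1,r3:0
cycle 11: CDB Add2=1 // r0:Add1,r1:Add3,r2:1,r3:0
cycle 12: CDB Add3=1 // r0:Add1,r1:1,r2:1,r3:0
cycle 13: - // r0:Add1,r1:1,r2:1,r3:0
cycle 14: CDB Add1=0 // r0:0,r1:1,r2:1,r3:0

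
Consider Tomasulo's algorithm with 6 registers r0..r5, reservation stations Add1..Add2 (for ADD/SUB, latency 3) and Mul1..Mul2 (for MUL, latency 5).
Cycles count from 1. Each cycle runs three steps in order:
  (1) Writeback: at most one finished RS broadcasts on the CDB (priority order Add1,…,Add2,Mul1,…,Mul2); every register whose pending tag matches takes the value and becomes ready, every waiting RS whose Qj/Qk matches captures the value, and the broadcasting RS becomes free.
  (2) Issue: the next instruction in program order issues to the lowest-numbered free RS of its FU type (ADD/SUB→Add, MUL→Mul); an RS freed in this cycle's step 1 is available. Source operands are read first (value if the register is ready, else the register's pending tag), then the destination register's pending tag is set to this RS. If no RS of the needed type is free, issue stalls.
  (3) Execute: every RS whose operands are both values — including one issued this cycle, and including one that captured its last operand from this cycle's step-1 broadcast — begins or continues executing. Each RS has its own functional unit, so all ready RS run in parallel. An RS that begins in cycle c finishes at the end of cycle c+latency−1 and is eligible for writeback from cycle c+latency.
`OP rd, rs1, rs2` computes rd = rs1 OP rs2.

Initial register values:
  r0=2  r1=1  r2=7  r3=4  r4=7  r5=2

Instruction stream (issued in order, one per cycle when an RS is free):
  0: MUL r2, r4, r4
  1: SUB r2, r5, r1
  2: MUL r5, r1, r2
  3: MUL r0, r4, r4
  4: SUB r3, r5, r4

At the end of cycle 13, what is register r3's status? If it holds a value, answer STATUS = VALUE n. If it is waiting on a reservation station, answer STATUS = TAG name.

STATUS = VALUE -6

  c1: issue MUL r2<-Mul1  regs: r0:2,r1:1,r2:Mul1,r3:4,r4:7,r5:2
  c2: issue SUB r2<-Add1  regs: r0:2,r1:1,r2:Add1,r3:4,r4:7,r5:2
  c3: issue MUL r5<-Mul2  regs: r0:2,r1:1,r2:Add1,r3:4,r4:7,r5:Mul2
  c4: stall  regs: r0:2,r1:1,r2:Add1,r3:4,r4:7,r5:Mul2
  c5: CDB Add1=1; stall  regs: r0:2,r1:1,r2:1,r3:4,r4:7,r5:Mul2
  c6: CDB Mul1=49; issue MUL r0<-Mul1  regs: r0:Mul1,r1:1,r2:1,r3:4,r4:7,r5:Mul2
  c7: issue SUB r3<-Add1  regs: r0:Mul1,r1:1,r2:1,r3:Add1,r4:7,r5:Mul2
  c8: -  regs: r0:Mul1,r1:1,r2:1,r3:Add1,r4:7,r5:Mul2
  c9: -  regs: r0:Mul1,r1:1,r2:1,r3:Add1,r4:7,r5:Mul2
  c10: CDB Mul2=1  regs: r0:Mul1,r1:1,r2:1,r3:Add1,r4:7,r5:1
  c11: CDB Mul1=49  regs: r0:49,r1:1,r2:1,r3:Add1,r4:7,r5:1
  c12: -  regs: r0:49,r1:1,r2:1,r3:Add1,r4:7,r5:1
  c13: CDB Add1=-6  regs: r0:49,r1:1,r2:1,r3:-6,r4:7,r5:1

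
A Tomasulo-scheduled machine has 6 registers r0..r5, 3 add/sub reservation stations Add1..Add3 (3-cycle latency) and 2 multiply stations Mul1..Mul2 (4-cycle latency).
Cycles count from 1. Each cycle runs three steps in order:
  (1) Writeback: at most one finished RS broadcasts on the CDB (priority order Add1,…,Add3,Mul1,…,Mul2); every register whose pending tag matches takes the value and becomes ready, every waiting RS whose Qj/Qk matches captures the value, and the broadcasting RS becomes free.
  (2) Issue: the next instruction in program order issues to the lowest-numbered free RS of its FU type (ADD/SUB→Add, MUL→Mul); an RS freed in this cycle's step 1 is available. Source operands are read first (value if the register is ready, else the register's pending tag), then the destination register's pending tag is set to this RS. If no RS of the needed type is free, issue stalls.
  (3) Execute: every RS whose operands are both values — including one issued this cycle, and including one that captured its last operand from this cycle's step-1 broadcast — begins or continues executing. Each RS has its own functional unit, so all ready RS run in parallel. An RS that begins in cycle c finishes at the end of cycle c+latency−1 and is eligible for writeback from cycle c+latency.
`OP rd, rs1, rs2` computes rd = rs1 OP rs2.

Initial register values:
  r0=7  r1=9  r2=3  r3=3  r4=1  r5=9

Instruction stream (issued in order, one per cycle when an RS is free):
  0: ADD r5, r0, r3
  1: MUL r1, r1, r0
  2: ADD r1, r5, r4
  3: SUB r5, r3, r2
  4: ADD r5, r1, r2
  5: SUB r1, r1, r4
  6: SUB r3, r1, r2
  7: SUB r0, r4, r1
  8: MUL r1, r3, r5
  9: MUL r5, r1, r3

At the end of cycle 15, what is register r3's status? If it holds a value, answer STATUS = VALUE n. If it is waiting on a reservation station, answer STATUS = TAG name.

c1: issue ADD r5<-Add1 | r0:7,r1:9,r2:3,r3:3,r4:1,r5:Add1
c2: issue MUL r1<-Mul1 | r0:7,r1:Mul1,r2:3,r3:3,r4:1,r5:Add1
c3: issue ADD r1<-Add2 | r0:7,r1:Add2,r2:3,r3:3,r4:1,r5:Add1
c4: CDB Add1=10; issue SUB r5<-Add1 | r0:7,r1:Add2,r2:3,r3:3,r4:1,r5:Add1
c5: issue ADD r5<-Add3 | r0:7,r1:Add2,r2:3,r3:3,r4:1,r5:Add3
c6: CDB Mul1=63; stall | r0:7,r1:Add2,r2:3,r3:3,r4:1,r5:Add3
c7: CDB Add1=0; issue SUB r1<-Add1 | r0:7,r1:Add1,r2:3,r3:3,r4:1,r5:Add3
c8: CDB Add2=11; issue SUB r3<-Add2 | r0:7,r1:Add1,r2:3,r3:Add2,r4:1,r5:Add3
c9: stall | r0:7,r1:Add1,r2:3,r3:Add2,r4:1,r5:Add3
c10: stall | r0:7,r1:Add1,r2:3,r3:Add2,r4:1,r5:Add3
c11: CDB Add1=10; issue SUB r0<-Add1 | r0:Add1,r1:10,r2:3,r3:Add2,r4:1,r5:Add3
c12: CDB Add3=14; issue MUL r1<-Mul1 | r0:Add1,r1:Mul1,r2:3,r3:Add2,r4:1,r5:14
c13: issue MUL r5<-Mul2 | r0:Add1,r1:Mul1,r2:3,r3:Add2,r4:1,r5:Mul2
c14: CDB Add1=-9 | r0:-9,r1:Mul1,r2:3,r3:Add2,r4:1,r5:Mul2
c15: CDB Add2=7 | r0:-9,r1:Mul1,r2:3,r3:7,r4:1,r5:Mul2

STATUS = VALUE 7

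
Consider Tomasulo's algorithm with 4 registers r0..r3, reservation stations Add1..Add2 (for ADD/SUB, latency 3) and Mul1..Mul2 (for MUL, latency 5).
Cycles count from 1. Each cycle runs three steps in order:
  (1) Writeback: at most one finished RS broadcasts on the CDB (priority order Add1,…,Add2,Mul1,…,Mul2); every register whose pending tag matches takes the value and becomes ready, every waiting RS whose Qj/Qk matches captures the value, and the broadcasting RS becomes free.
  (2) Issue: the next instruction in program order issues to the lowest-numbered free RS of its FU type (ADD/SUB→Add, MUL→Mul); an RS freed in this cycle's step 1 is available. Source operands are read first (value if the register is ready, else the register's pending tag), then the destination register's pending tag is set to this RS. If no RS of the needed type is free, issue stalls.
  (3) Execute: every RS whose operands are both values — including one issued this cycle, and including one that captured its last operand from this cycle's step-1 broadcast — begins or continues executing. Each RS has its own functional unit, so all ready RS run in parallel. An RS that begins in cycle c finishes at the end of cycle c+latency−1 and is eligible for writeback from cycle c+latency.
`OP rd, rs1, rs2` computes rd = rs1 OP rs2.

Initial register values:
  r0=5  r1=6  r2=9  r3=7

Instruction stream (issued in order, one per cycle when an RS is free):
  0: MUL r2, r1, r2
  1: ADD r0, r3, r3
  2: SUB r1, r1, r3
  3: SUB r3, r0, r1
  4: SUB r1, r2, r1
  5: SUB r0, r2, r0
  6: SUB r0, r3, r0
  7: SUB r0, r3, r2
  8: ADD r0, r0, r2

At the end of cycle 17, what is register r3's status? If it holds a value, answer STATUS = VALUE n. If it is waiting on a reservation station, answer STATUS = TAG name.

STATUS = VALUE 15

cycle 1: issue MUL r2<-Mul1 // r0:5,r1:6,r2:Mul1,r3:7
cycle 2: issue ADD r0<-Add1 // r0:Add1,r1:6,r2:Mul1,r3:7
cycle 3: issue SUB r1<-Add2 // r0:Add1,r1:Add2,r2:Mul1,r3:7
cycle 4: stall // r0:Add1,r1:Add2,r2:Mul1,r3:7
cycle 5: CDB Add1=14; issue SUB r3<-Add1 // r0:14,r1:Add2,r2:Mul1,r3:Add1
cycle 6: CDB Add2=-1; issue SUB r1<-Add2 // r0:14,r1:Add2,r2:Mul1,r3:Add1
cycle 7: CDB Mul1=54; stall // r0:14,r1:Add2,r2:54,r3:Add1
cycle 8: stall // r0:14,r1:Add2,r2:54,r3:Add1
cycle 9: CDB Add1=15; issue SUB r0<-Add1 // r0:Add1,r1:Add2,r2:54,r3:15
cycle 10: CDB Add2=55; issue SUB r0<-Add2 // r0:Add2,r1:55,r2:54,r3:15
cycle 11: stall // r0:Add2,r1:55,r2:54,r3:15
cycle 12: CDB Add1=40; issue SUB r0<-Add1 // r0:Add1,r1:55,r2:54,r3:15
cycle 13: stall // r0:Add1,r1:55,r2:54,r3:15
cycle 14: stall // r0:Add1,r1:55,r2:54,r3:15
cycle 15: CDB Add1=-39; issue ADD r0<-Add1 // r0:Add1,r1:55,r2:54,r3:15
cycle 16: CDB Add2=-25 // r0:Add1,r1:55,r2:54,r3:15
cycle 17: - // r0:Add1,r1:55,r2:54,r3:15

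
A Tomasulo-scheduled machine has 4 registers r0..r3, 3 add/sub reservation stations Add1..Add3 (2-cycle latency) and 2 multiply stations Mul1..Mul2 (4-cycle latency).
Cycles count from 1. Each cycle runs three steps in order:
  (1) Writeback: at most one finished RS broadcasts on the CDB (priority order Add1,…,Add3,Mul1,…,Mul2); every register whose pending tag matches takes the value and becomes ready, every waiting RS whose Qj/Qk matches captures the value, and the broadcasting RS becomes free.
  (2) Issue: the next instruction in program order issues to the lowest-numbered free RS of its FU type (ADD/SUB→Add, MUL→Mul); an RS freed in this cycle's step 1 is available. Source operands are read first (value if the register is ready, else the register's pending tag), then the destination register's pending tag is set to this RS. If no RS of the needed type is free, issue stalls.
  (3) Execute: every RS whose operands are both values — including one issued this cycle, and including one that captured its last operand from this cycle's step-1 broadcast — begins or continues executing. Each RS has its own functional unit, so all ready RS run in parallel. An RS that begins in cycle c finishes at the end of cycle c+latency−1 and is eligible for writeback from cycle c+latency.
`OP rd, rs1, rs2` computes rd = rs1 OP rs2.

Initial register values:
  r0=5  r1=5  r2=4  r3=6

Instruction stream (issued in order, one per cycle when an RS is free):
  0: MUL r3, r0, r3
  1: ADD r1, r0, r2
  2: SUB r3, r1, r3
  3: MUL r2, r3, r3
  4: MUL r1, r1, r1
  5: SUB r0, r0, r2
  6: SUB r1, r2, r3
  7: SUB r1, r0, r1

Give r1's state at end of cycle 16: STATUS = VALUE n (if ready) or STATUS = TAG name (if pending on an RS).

STATUS = VALUE -898

  c1: issue MUL r3<-Mul1  regs: r0:5,r1:5,r2:4,r3:Mul1
  c2: issue ADD r1<-Add1  regs: r0:5,r1:Add1,r2:4,r3:Mul1
  c3: issue SUB r3<-Add2  regs: r0:5,r1:Add1,r2:4,r3:Add2
  c4: CDB Add1=9; issue MUL r2<-Mul2  regs: r0:5,r1:9,r2:Mul2,r3:Add2
  c5: CDB Mul1=30; issue MUL r1<-Mul1  regs: r0:5,r1:Mul1,r2:Mul2,r3:Add2
  c6: issue SUB r0<-Add1  regs: r0:Add1,r1:Mul1,r2:Mul2,r3:Add2
  c7: CDB Add2=-21; issue SUB r1<-Add2  regs: r0:Add1,r1:Add2,r2:Mul2,r3:-21
  c8: issue SUB r1<-Add3  regs: r0:Add1,r1:Add3,r2:Mul2,r3:-21
  c9: CDB Mul1=81  regs: r0:Add1,r1:Add3,r2:Mul2,r3:-21
  c10: -  regs: r0:Add1,r1:Add3,r2:Mul2,r3:-21
  c11: CDB Mul2=441  regs: r0:Add1,r1:Add3,r2:441,r3:-21
  c12: -  regs: r0:Add1,r1:Add3,r2:441,r3:-21
  c13: CDB Add1=-436  regs: r0:-436,r1:Add3,r2:441,r3:-21
  c14: CDB Add2=462  regs: r0:-436,r1:Add3,r2:441,r3:-21
  c15: -  regs: r0:-436,r1:Add3,r2:441,r3:-21
  c16: CDB Add3=-898  regs: r0:-436,r1:-898,r2:441,r3:-21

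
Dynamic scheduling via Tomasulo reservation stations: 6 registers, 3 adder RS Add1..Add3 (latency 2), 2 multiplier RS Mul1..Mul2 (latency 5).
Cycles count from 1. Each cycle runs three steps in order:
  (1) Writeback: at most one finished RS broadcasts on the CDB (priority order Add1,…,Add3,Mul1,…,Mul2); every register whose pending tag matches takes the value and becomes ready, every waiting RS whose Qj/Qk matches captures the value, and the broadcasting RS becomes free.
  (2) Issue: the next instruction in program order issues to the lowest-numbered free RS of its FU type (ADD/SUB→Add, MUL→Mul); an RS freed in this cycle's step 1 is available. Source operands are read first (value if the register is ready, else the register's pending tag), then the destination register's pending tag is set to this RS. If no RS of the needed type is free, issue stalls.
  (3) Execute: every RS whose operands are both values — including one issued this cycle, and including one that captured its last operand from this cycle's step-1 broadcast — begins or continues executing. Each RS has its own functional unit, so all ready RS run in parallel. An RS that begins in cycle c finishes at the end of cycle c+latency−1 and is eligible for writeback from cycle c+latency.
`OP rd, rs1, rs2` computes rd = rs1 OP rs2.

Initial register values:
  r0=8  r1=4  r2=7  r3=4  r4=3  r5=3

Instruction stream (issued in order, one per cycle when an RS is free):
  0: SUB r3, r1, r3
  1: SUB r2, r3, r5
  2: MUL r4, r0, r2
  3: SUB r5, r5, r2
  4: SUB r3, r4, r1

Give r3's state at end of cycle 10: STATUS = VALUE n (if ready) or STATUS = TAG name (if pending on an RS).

STATUS = TAG Add2

  c1: issue SUB r3<-Add1  regs: r0:8,r1:4,r2:7,r3:Add1,r4:3,r5:3
  c2: issue SUB r2<-Add2  regs: r0:8,r1:4,r2:Add2,r3:Add1,r4:3,r5:3
  c3: CDB Add1=0; issue MUL r4<-Mul1  regs: r0:8,r1:4,r2:Add2,r3:0,r4:Mul1,r5:3
  c4: issue SUB r5<-Add1  regs: r0:8,r1:4,r2:Add2,r3:0,r4:Mul1,r5:Add1
  c5: CDB Add2=-3; issue SUB r3<-Add2  regs: r0:8,r1:4,r2:-3,r3:Add2,r4:Mul1,r5:Add1
  c6: -  regs: r0:8,r1:4,r2:-3,r3:Add2,r4:Mul1,r5:Add1
  c7: CDB Add1=6  regs: r0:8,r1:4,r2:-3,r3:Add2,r4:Mul1,r5:6
  c8: -  regs: r0:8,r1:4,r2:-3,r3:Add2,r4:Mul1,r5:6
  c9: -  regs: r0:8,r1:4,r2:-3,r3:Add2,r4:Mul1,r5:6
  c10: CDB Mul1=-24  regs: r0:8,r1:4,r2:-3,r3:Add2,r4:-24,r5:6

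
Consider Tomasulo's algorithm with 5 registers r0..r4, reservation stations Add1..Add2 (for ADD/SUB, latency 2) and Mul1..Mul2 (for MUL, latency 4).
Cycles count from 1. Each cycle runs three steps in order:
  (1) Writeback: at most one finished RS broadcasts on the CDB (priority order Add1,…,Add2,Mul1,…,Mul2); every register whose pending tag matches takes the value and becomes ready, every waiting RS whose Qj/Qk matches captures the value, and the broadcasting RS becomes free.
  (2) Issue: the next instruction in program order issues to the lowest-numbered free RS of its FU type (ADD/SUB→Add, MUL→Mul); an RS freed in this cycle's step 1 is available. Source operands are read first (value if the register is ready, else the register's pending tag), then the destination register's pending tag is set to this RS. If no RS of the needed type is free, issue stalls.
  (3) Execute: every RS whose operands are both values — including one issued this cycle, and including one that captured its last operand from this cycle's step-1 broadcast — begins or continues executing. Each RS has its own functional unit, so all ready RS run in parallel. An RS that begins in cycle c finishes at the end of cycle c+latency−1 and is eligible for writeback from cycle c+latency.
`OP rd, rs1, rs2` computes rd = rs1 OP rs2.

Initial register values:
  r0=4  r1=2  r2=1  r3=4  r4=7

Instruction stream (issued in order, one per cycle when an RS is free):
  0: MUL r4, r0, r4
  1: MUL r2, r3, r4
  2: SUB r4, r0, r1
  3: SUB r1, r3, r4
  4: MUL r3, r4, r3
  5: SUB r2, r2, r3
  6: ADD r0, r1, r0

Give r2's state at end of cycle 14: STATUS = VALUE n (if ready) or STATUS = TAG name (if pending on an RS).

cycle 1: issue MUL r4<-Mul1 // r0:4,r1:2,r2:1,r3:4,r4:Mul1
cycle 2: issue MUL r2<-Mul2 // r0:4,r1:2,r2:Mul2,r3:4,r4:Mul1
cycle 3: issue SUB r4<-Add1 // r0:4,r1:2,r2:Mul2,r3:4,r4:Add1
cycle 4: issue SUB r1<-Add2 // r0:4,r1:Add2,r2:Mul2,r3:4,r4:Add1
cycle 5: CDB Add1=2; stall // r0:4,r1:Add2,r2:Mul2,r3:4,r4:2
cycle 6: CDB Mul1=28; issue MUL r3<-Mul1 // r0:4,r1:Add2,r2:Mul2,r3:Mul1,r4:2
cycle 7: CDB Add2=2; issue SUB r2<-Add1 // r0:4,r1:2,r2:Add1,r3:Mul1,r4:2
cycle 8: issue ADD r0<-Add2 // r0:Add2,r1:2,r2:Add1,r3:Mul1,r4:2
cycle 9: - // r0:Add2,r1:2,r2:Add1,r3:Mul1,r4:2
cycle 10: CDB Add2=6 // r0:6,r1:2,r2:Add1,r3:Mul1,r4:2
cycle 11: CDB Mul1=8 // r0:6,r1:2,r2:Add1,r3:8,r4:2
cycle 12: CDB Mul2=112 // r0:6,r1:2,r2:Add1,r3:8,r4:2
cycle 13: - // r0:6,r1:2,r2:Add1,r3:8,r4:2
cycle 14: CDB Add1=104 // r0:6,r1:2,r2:104,r3:8,r4:2

STATUS = VALUE 104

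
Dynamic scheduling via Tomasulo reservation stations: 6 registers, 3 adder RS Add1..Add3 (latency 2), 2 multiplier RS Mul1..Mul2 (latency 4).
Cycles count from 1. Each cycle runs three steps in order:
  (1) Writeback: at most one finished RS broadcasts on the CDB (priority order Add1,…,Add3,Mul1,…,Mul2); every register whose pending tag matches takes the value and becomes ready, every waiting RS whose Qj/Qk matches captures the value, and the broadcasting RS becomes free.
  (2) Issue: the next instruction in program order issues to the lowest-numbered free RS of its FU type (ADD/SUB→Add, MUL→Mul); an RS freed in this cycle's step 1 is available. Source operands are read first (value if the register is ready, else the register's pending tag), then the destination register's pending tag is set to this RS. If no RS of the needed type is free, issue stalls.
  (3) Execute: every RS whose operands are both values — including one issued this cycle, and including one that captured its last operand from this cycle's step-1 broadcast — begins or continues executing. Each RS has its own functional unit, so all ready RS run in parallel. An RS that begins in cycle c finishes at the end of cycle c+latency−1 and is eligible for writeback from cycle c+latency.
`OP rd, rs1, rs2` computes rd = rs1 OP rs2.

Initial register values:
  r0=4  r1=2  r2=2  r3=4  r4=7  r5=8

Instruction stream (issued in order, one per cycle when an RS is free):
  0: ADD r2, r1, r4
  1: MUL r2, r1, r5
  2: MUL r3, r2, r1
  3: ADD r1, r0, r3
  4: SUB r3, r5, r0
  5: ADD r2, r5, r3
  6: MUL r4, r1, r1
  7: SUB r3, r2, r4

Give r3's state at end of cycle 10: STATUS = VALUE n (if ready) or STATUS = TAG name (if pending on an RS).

STATUS = TAG Add2

c1: issue ADD r2<-Add1 | r0:4,r1:2,r2:Add1,r3:4,r4:7,r5:8
c2: issue MUL r2<-Mul1 | r0:4,r1:2,r2:Mul1,r3:4,r4:7,r5:8
c3: CDB Add1=9; issue MUL r3<-Mul2 | r0:4,r1:2,r2:Mul1,r3:Mul2,r4:7,r5:8
c4: issue ADD r1<-Add1 | r0:4,r1:Add1,r2:Mul1,r3:Mul2,r4:7,r5:8
c5: issue SUB r3<-Add2 | r0:4,r1:Add1,r2:Mul1,r3:Add2,r4:7,r5:8
c6: CDB Mul1=16; issue ADD r2<-Add3 | r0:4,r1:Add1,r2:Add3,r3:Add2,r4:7,r5:8
c7: CDB Add2=4; issue MUL r4<-Mul1 | r0:4,r1:Add1,r2:Add3,r3:4,r4:Mul1,r5:8
c8: issue SUB r3<-Add2 | r0:4,r1:Add1,r2:Add3,r3:Add2,r4:Mul1,r5:8
c9: CDB Add3=12 | r0:4,r1:Add1,r2:12,r3:Add2,r4:Mul1,r5:8
c10: CDB Mul2=32 | r0:4,r1:Add1,r2:12,r3:Add2,r4:Mul1,r5:8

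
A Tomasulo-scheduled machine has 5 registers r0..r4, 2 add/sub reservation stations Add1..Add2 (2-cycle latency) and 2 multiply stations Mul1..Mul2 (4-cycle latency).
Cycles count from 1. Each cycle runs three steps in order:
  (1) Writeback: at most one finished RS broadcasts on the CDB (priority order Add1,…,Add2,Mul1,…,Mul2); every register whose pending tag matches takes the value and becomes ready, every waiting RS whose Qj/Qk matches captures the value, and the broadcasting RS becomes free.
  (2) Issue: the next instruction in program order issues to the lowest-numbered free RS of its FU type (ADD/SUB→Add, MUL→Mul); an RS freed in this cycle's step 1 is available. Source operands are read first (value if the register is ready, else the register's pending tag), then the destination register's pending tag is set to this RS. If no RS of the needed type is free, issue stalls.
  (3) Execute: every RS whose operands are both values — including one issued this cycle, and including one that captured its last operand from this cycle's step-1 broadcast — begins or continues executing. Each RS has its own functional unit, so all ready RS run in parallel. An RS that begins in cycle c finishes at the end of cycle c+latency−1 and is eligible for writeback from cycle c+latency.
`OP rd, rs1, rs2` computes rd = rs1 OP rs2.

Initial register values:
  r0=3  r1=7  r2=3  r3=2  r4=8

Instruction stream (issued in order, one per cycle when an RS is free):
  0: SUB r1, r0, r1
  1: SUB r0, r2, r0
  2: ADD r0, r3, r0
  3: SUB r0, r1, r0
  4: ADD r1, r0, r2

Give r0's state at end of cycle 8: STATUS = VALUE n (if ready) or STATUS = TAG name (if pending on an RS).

STATUS = VALUE -6

c1: issue SUB r1<-Add1 | r0:3,r1:Add1,r2:3,r3:2,r4:8
c2: issue SUB r0<-Add2 | r0:Add2,r1:Add1,r2:3,r3:2,r4:8
c3: CDB Add1=-4; issue ADD r0<-Add1 | r0:Add1,r1:-4,r2:3,r3:2,r4:8
c4: CDB Add2=0; issue SUB r0<-Add2 | r0:Add2,r1:-4,r2:3,r3:2,r4:8
c5: stall | r0:Add2,r1:-4,r2:3,r3:2,r4:8
c6: CDB Add1=2; issue ADD r1<-Add1 | r0:Add2,r1:Add1,r2:3,r3:2,r4:8
c7: - | r0:Add2,r1:Add1,r2:3,r3:2,r4:8
c8: CDB Add2=-6 | r0:-6,r1:Add1,r2:3,r3:2,r4:8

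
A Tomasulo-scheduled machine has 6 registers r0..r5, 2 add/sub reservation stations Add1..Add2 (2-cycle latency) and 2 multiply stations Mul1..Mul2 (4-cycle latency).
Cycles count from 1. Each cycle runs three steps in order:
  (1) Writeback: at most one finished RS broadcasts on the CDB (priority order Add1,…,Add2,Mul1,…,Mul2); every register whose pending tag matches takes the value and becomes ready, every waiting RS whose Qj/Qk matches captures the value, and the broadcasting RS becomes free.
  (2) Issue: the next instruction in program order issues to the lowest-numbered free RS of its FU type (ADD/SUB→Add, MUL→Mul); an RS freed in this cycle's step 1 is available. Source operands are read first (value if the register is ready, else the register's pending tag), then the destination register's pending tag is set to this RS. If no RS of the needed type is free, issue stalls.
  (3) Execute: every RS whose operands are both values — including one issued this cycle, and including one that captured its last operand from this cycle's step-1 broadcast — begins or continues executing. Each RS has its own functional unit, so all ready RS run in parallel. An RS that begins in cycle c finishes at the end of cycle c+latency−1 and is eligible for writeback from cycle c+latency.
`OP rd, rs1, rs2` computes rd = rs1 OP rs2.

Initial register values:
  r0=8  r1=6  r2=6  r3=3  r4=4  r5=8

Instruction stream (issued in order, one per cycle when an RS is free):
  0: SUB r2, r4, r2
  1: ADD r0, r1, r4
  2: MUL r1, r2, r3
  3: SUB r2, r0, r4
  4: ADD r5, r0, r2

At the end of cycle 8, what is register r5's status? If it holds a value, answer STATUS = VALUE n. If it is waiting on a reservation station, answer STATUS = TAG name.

cycle 1: issue SUB r2<-Add1 // r0:8,r1:6,r2:Add1,r3:3,r4:4,r5:8
cycle 2: issue ADD r0<-Add2 // r0:Add2,r1:6,r2:Add1,r3:3,r4:4,r5:8
cycle 3: CDB Add1=-2; issue MUL r1<-Mul1 // r0:Add2,r1:Mul1,r2:-2,r3:3,r4:4,r5:8
cycle 4: CDB Add2=10; issue SUB r2<-Add1 // r0:10,r1:Mul1,r2:Add1,r3:3,r4:4,r5:8
cycle 5: issue ADD r5<-Add2 // r0:10,r1:Mul1,r2:Add1,r3:3,r4:4,r5:Add2
cycle 6: CDB Add1=6 // r0:10,r1:Mul1,r2:6,r3:3,r4:4,r5:Add2
cycle 7: CDB Mul1=-6 // r0:10,r1:-6,r2:6,r3:3,r4:4,r5:Add2
cycle 8: CDB Add2=16 // r0:10,r1:-6,r2:6,r3:3,r4:4,r5:16

STATUS = VALUE 16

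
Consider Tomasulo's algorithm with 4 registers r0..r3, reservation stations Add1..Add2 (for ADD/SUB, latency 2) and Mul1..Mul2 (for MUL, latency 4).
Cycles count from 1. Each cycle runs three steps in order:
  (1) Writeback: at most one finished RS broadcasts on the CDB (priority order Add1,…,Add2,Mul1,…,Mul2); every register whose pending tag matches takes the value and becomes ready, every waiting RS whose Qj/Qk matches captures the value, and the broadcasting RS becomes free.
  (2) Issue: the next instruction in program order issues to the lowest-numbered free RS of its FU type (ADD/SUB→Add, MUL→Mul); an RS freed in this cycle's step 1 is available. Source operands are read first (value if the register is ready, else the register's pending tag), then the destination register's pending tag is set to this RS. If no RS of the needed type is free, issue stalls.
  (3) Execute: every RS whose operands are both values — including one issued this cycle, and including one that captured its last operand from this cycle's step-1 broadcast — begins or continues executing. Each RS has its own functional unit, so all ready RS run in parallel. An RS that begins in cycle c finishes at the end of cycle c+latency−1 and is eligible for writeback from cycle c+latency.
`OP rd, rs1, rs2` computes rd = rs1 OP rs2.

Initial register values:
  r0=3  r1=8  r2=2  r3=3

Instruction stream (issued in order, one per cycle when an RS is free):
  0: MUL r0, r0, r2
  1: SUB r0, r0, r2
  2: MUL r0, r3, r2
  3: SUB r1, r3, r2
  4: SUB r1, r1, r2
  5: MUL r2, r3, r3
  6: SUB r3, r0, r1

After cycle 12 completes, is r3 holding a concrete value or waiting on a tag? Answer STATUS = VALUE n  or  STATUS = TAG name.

cycle 1: issue MUL r0<-Mul1 // r0:Mul1,r1:8,r2:2,r3:3
cycle 2: issue SUB r0<-Add1 // r0:Add1,r1:8,r2:2,r3:3
cycle 3: issue MUL r0<-Mul2 // r0:Mul2,r1:8,r2:2,r3:3
cycle 4: issue SUB r1<-Add2 // r0:Mul2,r1:Add2,r2:2,r3:3
cycle 5: CDB Mul1=6; stall // r0:Mul2,r1:Add2,r2:2,r3:3
cycle 6: CDB Add2=1; issue SUB r1<-Add2 // r0:Mul2,r1:Add2,r2:2,r3:3
cycle 7: CDB Add1=4; issue MUL r2<-Mul1 // r0:Mul2,r1:Add2,r2:Mul1,r3:3
cycle 8: CDB Add2=-1; issue SUB r3<-Add1 // r0:Mul2,r1:-1,r2:Mul1,r3:Add1
cycle 9: CDB Mul2=6 // r0:6,r1:-1,r2:Mul1,r3:Add1
cycle 10: - // r0:6,r1:-1,r2:Mul1,r3:Add1
cycle 11: CDB Add1=7 // r0:6,r1:-1,r2:Mul1,r3:7
cycle 12: CDB Mul1=9 // r0:6,r1:-1,r2:9,r3:7

STATUS = VALUE 7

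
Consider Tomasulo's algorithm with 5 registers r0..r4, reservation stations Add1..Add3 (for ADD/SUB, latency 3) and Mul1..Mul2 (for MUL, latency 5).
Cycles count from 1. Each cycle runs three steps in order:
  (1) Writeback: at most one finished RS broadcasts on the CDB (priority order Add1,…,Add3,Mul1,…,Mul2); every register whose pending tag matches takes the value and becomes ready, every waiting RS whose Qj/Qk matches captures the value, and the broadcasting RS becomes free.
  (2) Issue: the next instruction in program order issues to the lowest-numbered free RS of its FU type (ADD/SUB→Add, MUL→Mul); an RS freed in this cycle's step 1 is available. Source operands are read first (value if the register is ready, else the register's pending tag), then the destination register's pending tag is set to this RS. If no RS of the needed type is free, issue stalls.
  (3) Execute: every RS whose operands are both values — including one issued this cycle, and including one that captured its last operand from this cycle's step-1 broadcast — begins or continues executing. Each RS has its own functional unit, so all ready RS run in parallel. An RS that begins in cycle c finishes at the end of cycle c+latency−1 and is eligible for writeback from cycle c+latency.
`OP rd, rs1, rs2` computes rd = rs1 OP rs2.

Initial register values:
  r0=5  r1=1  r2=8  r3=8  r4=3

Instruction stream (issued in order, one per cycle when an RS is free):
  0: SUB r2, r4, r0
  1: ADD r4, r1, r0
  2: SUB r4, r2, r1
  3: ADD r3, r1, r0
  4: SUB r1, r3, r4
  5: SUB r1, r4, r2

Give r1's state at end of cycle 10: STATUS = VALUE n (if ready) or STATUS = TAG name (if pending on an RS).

c1: issue SUB r2<-Add1 | r0:5,r1:1,r2:Add1,r3:8,r4:3
c2: issue ADD r4<-Add2 | r0:5,r1:1,r2:Add1,r3:8,r4:Add2
c3: issue SUB r4<-Add3 | r0:5,r1:1,r2:Add1,r3:8,r4:Add3
c4: CDB Add1=-2; issue ADD r3<-Add1 | r0:5,r1:1,r2:-2,r3:Add1,r4:Add3
c5: CDB Add2=6; issue SUB r1<-Add2 | r0:5,r1:Add2,r2:-2,r3:Add1,r4:Add3
c6: stall | r0:5,r1:Add2,r2:-2,r3:Add1,r4:Add3
c7: CDB Add1=6; issue SUB r1<-Add1 | r0:5,r1:Add1,r2:-2,r3:6,r4:Add3
c8: CDB Add3=-3 | r0:5,r1:Add1,r2:-2,r3:6,r4:-3
c9: - | r0:5,r1:Add1,r2:-2,r3:6,r4:-3
c10: - | r0:5,r1:Add1,r2:-2,r3:6,r4:-3

STATUS = TAG Add1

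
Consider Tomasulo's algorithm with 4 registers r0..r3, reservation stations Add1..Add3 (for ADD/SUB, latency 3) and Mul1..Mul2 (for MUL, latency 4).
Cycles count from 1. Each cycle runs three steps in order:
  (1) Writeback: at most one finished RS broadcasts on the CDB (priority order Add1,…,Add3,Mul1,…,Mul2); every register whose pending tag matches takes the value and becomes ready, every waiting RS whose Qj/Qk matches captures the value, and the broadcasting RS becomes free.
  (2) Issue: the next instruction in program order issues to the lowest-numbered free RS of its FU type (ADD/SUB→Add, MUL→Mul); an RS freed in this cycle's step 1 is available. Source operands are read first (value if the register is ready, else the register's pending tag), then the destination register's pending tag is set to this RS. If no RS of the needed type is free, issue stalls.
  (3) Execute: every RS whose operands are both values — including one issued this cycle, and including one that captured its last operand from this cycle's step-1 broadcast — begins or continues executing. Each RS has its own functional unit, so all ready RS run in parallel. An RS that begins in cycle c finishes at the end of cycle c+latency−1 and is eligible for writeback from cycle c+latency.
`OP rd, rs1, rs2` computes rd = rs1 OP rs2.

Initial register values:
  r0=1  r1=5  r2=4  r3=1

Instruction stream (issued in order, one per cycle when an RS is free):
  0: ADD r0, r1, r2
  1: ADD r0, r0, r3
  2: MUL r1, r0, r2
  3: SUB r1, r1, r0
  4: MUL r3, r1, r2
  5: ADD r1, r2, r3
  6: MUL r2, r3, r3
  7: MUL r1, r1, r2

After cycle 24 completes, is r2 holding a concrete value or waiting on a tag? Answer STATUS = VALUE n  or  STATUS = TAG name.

cycle 1: issue ADD r0<-Add1 // r0:Add1,r1:5,r2:4,r3:1
cycle 2: issue ADD r0<-Add2 // r0:Add2,r1:5,r2:4,r3:1
cycle 3: issue MUL r1<-Mul1 // r0:Add2,r1:Mul1,r2:4,r3:1
cycle 4: CDB Add1=9; issue SUB r1<-Add1 // r0:Add2,r1:Add1,r2:4,r3:1
cycle 5: issue MUL r3<-Mul2 // r0:Add2,r1:Add1,r2:4,r3:Mul2
cycle 6: issue ADD r1<-Add3 // r0:Add2,r1:Add3,r2:4,r3:Mul2
cycle 7: CDB Add2=10; stall // r0:10,r1:Add3,r2:4,r3:Mul2
cycle 8: stall // r0:10,r1:Add3,r2:4,r3:Mul2
cycle 9: stall // r0:10,r1:Add3,r2:4,r3:Mul2
cycle 10: stall // r0:10,r1:Add3,r2:4,r3:Mul2
cycle 11: CDB Mul1=40; issue MUL r2<-Mul1 // r0:10,r1:Add3,r2:Mul1,r3:Mul2
cycle 12: stall // r0:10,r1:Add3,r2:Mul1,r3:Mul2
cycle 13: stall // r0:10,r1:Add3,r2:Mul1,r3:Mul2
cycle 14: CDB Add1=30; stall // r0:10,r1:Add3,r2:Mul1,r3:Mul2
cycle 15: stall // r0:10,r1:Add3,r2:Mul1,r3:Mul2
cycle 16: stall // r0:10,r1:Add3,r2:Mul1,r3:Mul2
cycle 17: stall // r0:10,r1:Add3,r2:Mul1,r3:Mul2
cycle 18: CDB Mul2=120; issue MUL r1<-Mul2 // r0:10,r1:Mul2,r2:Mul1,r3:120
cycle 19: - // r0:10,r1:Mul2,r2:Mul1,r3:120
cycle 20: - // r0:10,r1:Mul2,r2:Mul1,r3:120
cycle 21: CDB Add3=124 // r0:10,r1:Mul2,r2:Mul1,r3:120
cycle 22: CDB Mul1=14400 // r0:10,r1:Mul2,r2:14400,r3:120
cycle 23: - // r0:10,r1:Mul2,r2:14400,r3:120
cycle 24: - // r0:10,r1:Mul2,r2:14400,r3:120

STATUS = VALUE 14400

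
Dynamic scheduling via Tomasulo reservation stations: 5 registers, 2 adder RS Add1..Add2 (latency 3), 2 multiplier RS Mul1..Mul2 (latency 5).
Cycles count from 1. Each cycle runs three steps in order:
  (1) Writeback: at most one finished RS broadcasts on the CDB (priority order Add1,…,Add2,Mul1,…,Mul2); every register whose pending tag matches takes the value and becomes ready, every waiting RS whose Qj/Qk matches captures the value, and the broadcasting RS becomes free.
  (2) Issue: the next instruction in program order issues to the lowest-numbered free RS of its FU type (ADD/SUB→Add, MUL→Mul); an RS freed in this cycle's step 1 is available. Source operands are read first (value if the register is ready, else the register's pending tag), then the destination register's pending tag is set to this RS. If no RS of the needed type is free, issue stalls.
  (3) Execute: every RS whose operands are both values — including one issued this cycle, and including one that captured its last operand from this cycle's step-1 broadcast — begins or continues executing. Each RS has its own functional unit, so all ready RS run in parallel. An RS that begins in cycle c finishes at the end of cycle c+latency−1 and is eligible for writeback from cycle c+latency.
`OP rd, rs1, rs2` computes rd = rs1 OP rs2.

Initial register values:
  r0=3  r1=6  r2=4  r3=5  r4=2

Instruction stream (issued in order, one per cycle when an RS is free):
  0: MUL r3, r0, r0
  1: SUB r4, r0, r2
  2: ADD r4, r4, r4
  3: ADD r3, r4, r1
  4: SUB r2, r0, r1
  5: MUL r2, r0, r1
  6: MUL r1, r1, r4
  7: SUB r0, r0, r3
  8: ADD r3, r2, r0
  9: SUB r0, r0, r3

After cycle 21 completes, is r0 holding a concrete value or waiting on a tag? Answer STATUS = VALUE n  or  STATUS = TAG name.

STATUS = VALUE -18

cycle 1: issue MUL r3<-Mul1 // r0:3,r1:6,r2:4,r3:Mul1,r4:2
cycle 2: issue SUB r4<-Add1 // r0:3,r1:6,r2:4,r3:Mul1,r4:Add1
cycle 3: issue ADD r4<-Add2 // r0:3,r1:6,r2:4,r3:Mul1,r4:Add2
cycle 4: stall // r0:3,r1:6,r2:4,r3:Mul1,r4:Add2
cycle 5: CDB Add1=-1; issue ADD r3<-Add1 // r0:3,r1:6,r2:4,r3:Add1,r4:Add2
cycle 6: CDB Mul1=9; stall // r0:3,r1:6,r2:4,r3:Add1,r4:Add2
cycle 7: stall // r0:3,r1:6,r2:4,r3:Add1,r4:Add2
cycle 8: CDB Add2=-2; issue SUB r2<-Add2 // r0:3,r1:6,r2:Add2,r3:Add1,r4:-2
cycle 9: issue MUL r2<-Mul1 // r0:3,r1:6,r2:Mul1,r3:Add1,r4:-2
cycle 10: issue MUL r1<-Mul2 // r0:3,r1:Mul2,r2:Mul1,r3:Add1,r4:-2
cycle 11: CDB Add1=4; issue SUB r0<-Add1 // r0:Add1,r1:Mul2,r2:Mul1,r3:4,r4:-2
cycle 12: CDB Add2=-3; issue ADD r3<-Add2 // r0:Add1,r1:Mul2,r2:Mul1,r3:Add2,r4:-2
cycle 13: stall // r0:Add1,r1:Mul2,r2:Mul1,r3:Add2,r4:-2
cycle 14: CDB Add1=-1; issue SUB r0<-Add1 // r0:Add1,r1:Mul2,r2:Mul1,r3:Add2,r4:-2
cycle 15: CDB Mul1=18 // r0:Add1,r1:Mul2,r2:18,r3:Add2,r4:-2
cycle 16: CDB Mul2=-12 // r0:Add1,r1:-12,r2:18,r3:Add2,r4:-2
cycle 17: - // r0:Add1,r1:-12,r2:18,r3:Add2,r4:-2
cycle 18: CDB Add2=17 // r0:Add1,r1:-12,r2:18,r3:17,r4:-2
cycle 19: - // r0:Add1,r1:-12,r2:18,r3:17,r4:-2
cycle 20: - // r0:Add1,r1:-12,r2:18,r3:17,r4:-2
cycle 21: CDB Add1=-18 // r0:-18,r1:-12,r2:18,r3:17,r4:-2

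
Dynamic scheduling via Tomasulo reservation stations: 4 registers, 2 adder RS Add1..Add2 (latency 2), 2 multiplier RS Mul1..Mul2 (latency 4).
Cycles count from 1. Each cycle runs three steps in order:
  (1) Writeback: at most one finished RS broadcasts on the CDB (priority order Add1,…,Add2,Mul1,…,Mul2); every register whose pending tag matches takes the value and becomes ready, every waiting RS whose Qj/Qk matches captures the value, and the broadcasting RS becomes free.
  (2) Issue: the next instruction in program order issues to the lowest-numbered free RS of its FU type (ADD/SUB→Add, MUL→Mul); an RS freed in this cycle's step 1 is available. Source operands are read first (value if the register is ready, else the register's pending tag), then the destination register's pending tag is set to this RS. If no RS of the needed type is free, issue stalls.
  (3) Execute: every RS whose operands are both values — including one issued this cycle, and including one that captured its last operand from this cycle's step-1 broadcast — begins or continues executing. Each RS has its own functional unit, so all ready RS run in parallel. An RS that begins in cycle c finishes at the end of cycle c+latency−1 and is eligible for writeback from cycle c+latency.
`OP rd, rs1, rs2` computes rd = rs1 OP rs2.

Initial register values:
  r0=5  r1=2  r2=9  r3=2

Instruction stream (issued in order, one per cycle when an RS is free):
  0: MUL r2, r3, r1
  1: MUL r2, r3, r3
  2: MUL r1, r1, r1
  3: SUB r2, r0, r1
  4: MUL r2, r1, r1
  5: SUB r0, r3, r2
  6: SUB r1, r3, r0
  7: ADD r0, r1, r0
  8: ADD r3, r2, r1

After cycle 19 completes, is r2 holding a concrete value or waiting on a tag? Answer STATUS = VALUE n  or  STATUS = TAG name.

STATUS = VALUE 16

c1: issue MUL r2<-Mul1 | r0:5,r1:2,r2:Mul1,r3:2
c2: issue MUL r2<-Mul2 | r0:5,r1:2,r2:Mul2,r3:2
c3: stall | r0:5,r1:2,r2:Mul2,r3:2
c4: stall | r0:5,r1:2,r2:Mul2,r3:2
c5: CDB Mul1=4; issue MUL r1<-Mul1 | r0:5,r1:Mul1,r2:Mul2,r3:2
c6: CDB Mul2=4; issue SUB r2<-Add1 | r0:5,r1:Mul1,r2:Add1,r3:2
c7: issue MUL r2<-Mul2 | r0:5,r1:Mul1,r2:Mul2,r3:2
c8: issue SUB r0<-Add2 | r0:Add2,r1:Mul1,r2:Mul2,r3:2
c9: CDB Mul1=4; stall | r0:Add2,r1:4,r2:Mul2,r3:2
c10: stall | r0:Add2,r1:4,r2:Mul2,r3:2
c11: CDB Add1=1; issue SUB r1<-Add1 | r0:Add2,r1:Add1,r2:Mul2,r3:2
c12: stall | r0:Add2,r1:Add1,r2:Mul2,r3:2
c13: CDB Mul2=16; stall | r0:Add2,r1:Add1,r2:16,r3:2
c14: stall | r0:Add2,r1:Add1,r2:16,r3:2
c15: CDB Add2=-14; issue ADD r0<-Add2 | r0:Add2,r1:Add1,r2:16,r3:2
c16: stall | r0:Add2,r1:Add1,r2:16,r3:2
c17: CDB Add1=16; issue ADD r3<-Add1 | r0:Add2,r1:16,r2:16,r3:Add1
c18: - | r0:Add2,r1:16,r2:16,r3:Add1
c19: CDB Add1=32 | r0:Add2,r1:16,r2:16,r3:32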